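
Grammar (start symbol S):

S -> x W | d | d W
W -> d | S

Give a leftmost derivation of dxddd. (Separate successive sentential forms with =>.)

S=>dW=>dS=>dxW=>dxS=>dxdW=>dxdS=>dxddW=>dxddS=>dxddd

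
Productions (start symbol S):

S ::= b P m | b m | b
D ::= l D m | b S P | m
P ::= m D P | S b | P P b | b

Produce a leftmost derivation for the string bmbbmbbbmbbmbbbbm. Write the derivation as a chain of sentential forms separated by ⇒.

S ⇒ bPm ⇒ bPPbm ⇒ bmDPPbm ⇒ bmbSPPPbm ⇒ bmbbPmPPPbm ⇒ bmbbmDPmPPPbm ⇒ bmbbmbSPPmPPPbm ⇒ bmbbmbbPmPPmPPPbm ⇒ bmbbmbbbmPPmPPPbm ⇒ bmbbmbbbmbPmPPPbm ⇒ bmbbmbbbmbbmPPPbm ⇒ bmbbmbbbmbbmbPPbm ⇒ bmbbmbbbmbbmbbPbm ⇒ bmbbmbbbmbbmbbbbm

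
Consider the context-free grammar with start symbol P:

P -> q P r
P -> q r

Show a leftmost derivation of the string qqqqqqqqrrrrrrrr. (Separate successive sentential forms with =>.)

P => qPr => qqPrr => qqqPrrr => qqqqPrrrr => qqqqqPrrrrr => qqqqqqPrrrrrr => qqqqqqqPrrrrrrr => qqqqqqqqrrrrrrrr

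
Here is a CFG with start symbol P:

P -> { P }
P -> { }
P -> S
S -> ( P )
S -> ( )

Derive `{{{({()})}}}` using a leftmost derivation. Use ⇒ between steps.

P ⇒ {P} ⇒ {{P}} ⇒ {{{P}}} ⇒ {{{S}}} ⇒ {{{(P)}}} ⇒ {{{({P})}}} ⇒ {{{({S})}}} ⇒ {{{({()})}}}

P ⇒ {P}   [P -> { P }]
{P} ⇒ {{P}}   [P -> { P }]
{{P}} ⇒ {{{P}}}   [P -> { P }]
{{{P}}} ⇒ {{{S}}}   [P -> S]
{{{S}}} ⇒ {{{(P)}}}   [S -> ( P )]
{{{(P)}}} ⇒ {{{({P})}}}   [P -> { P }]
{{{({P})}}} ⇒ {{{({S})}}}   [P -> S]
{{{({S})}}} ⇒ {{{({()})}}}   [S -> ( )]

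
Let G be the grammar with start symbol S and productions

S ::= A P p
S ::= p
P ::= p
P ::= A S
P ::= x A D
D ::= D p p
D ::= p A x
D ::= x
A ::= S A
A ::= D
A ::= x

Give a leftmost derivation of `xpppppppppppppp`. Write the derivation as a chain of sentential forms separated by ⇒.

S⇒APp⇒DPp⇒DppPp⇒DppppPp⇒DppppppPp⇒DppppppppPp⇒DppppppppppPp⇒DppppppppppppPp⇒xppppppppppppPp⇒xpppppppppppppp

S ⇒ APp   [S ::= A P p]
APp ⇒ DPp   [A ::= D]
DPp ⇒ DppPp   [D ::= D p p]
DppPp ⇒ DppppPp   [D ::= D p p]
DppppPp ⇒ DppppppPp   [D ::= D p p]
DppppppPp ⇒ DppppppppPp   [D ::= D p p]
DppppppppPp ⇒ DppppppppppPp   [D ::= D p p]
DppppppppppPp ⇒ DppppppppppppPp   [D ::= D p p]
DppppppppppppPp ⇒ xppppppppppppPp   [D ::= x]
xppppppppppppPp ⇒ xpppppppppppppp   [P ::= p]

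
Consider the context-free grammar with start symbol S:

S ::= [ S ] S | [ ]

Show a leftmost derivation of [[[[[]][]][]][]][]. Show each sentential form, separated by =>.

S => [S]S => [[S]S]S => [[[S]S]S]S => [[[[S]S]S]S]S => [[[[[]]S]S]S]S => [[[[[]][]]S]S]S => [[[[[]][]][]]S]S => [[[[[]][]][]][]]S => [[[[[]][]][]][]][]

S => [S]S   [S ::= [ S ] S]
[S]S => [[S]S]S   [S ::= [ S ] S]
[[S]S]S => [[[S]S]S]S   [S ::= [ S ] S]
[[[S]S]S]S => [[[[S]S]S]S]S   [S ::= [ S ] S]
[[[[S]S]S]S]S => [[[[[]]S]S]S]S   [S ::= [ ]]
[[[[[]]S]S]S]S => [[[[[]][]]S]S]S   [S ::= [ ]]
[[[[[]][]]S]S]S => [[[[[]][]][]]S]S   [S ::= [ ]]
[[[[[]][]][]]S]S => [[[[[]][]][]][]]S   [S ::= [ ]]
[[[[[]][]][]][]]S => [[[[[]][]][]][]][]   [S ::= [ ]]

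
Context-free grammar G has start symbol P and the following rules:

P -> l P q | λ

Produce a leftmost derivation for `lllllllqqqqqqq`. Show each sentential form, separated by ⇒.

P ⇒ lPq ⇒ llPqq ⇒ lllPqqq ⇒ llllPqqqq ⇒ lllllPqqqqq ⇒ llllllPqqqqqq ⇒ lllllllPqqqqqqq ⇒ lllllllqqqqqqq

P ⇒ lPq   [P -> l P q]
lPq ⇒ llPqq   [P -> l P q]
llPqq ⇒ lllPqqq   [P -> l P q]
lllPqqq ⇒ llllPqqqq   [P -> l P q]
llllPqqqq ⇒ lllllPqqqqq   [P -> l P q]
lllllPqqqqq ⇒ llllllPqqqqqq   [P -> l P q]
llllllPqqqqqq ⇒ lllllllPqqqqqqq   [P -> l P q]
lllllllPqqqqqqq ⇒ lllllllqqqqqqq   [P -> λ]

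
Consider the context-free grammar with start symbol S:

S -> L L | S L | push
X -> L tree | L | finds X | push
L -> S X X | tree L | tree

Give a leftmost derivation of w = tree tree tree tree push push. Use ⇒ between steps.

S ⇒ L L ⇒ tree L L ⇒ tree tree L ⇒ tree tree S X X ⇒ tree tree L L X X ⇒ tree tree tree L X X ⇒ tree tree tree tree X X ⇒ tree tree tree tree push X ⇒ tree tree tree tree push push

S ⇒ L L   [S -> L L]
L L ⇒ tree L L   [L -> tree L]
tree L L ⇒ tree tree L   [L -> tree]
tree tree L ⇒ tree tree S X X   [L -> S X X]
tree tree S X X ⇒ tree tree L L X X   [S -> L L]
tree tree L L X X ⇒ tree tree tree L X X   [L -> tree]
tree tree tree L X X ⇒ tree tree tree tree X X   [L -> tree]
tree tree tree tree X X ⇒ tree tree tree tree push X   [X -> push]
tree tree tree tree push X ⇒ tree tree tree tree push push   [X -> push]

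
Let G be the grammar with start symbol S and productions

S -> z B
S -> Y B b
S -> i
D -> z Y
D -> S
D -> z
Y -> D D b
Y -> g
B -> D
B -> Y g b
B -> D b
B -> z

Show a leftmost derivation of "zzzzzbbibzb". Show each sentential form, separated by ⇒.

S⇒YBb⇒DDbBb⇒zYDbBb⇒zDDbDbBb⇒zzDbDbBb⇒zzzYbDbBb⇒zzzDDbbDbBb⇒zzzzDbbDbBb⇒zzzzzbbDbBb⇒zzzzzbbSbBb⇒zzzzzbbibBb⇒zzzzzbbibzb

S ⇒ YBb   [S -> Y B b]
YBb ⇒ DDbBb   [Y -> D D b]
DDbBb ⇒ zYDbBb   [D -> z Y]
zYDbBb ⇒ zDDbDbBb   [Y -> D D b]
zDDbDbBb ⇒ zzDbDbBb   [D -> z]
zzDbDbBb ⇒ zzzYbDbBb   [D -> z Y]
zzzYbDbBb ⇒ zzzDDbbDbBb   [Y -> D D b]
zzzDDbbDbBb ⇒ zzzzDbbDbBb   [D -> z]
zzzzDbbDbBb ⇒ zzzzzbbDbBb   [D -> z]
zzzzzbbDbBb ⇒ zzzzzbbSbBb   [D -> S]
zzzzzbbSbBb ⇒ zzzzzbbibBb   [S -> i]
zzzzzbbibBb ⇒ zzzzzbbibzb   [B -> z]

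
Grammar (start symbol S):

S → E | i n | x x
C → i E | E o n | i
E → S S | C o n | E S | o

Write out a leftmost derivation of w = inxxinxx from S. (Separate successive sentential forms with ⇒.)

S ⇒ E ⇒ SS ⇒ ES ⇒ ESS ⇒ SSSS ⇒ inSSS ⇒ inxxSS ⇒ inxxinS ⇒ inxxinxx

S ⇒ E   [S → E]
E ⇒ SS   [E → S S]
SS ⇒ ES   [S → E]
ES ⇒ ESS   [E → E S]
ESS ⇒ SSSS   [E → S S]
SSSS ⇒ inSSS   [S → i n]
inSSS ⇒ inxxSS   [S → x x]
inxxSS ⇒ inxxinS   [S → i n]
inxxinS ⇒ inxxinxx   [S → x x]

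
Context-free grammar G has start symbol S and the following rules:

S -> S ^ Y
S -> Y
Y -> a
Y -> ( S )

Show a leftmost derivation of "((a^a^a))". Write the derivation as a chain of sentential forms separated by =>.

S=>Y=>(S)=>(Y)=>((S))=>((S^Y))=>((S^Y^Y))=>((Y^Y^Y))=>((a^Y^Y))=>((a^a^Y))=>((a^a^a))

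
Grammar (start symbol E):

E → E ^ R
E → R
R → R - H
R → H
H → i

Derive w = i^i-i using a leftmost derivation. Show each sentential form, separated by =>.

E=>E^R=>R^R=>H^R=>i^R=>i^R-H=>i^H-H=>i^i-H=>i^i-i

E => E^R   [E → E ^ R]
E^R => R^R   [E → R]
R^R => H^R   [R → H]
H^R => i^R   [H → i]
i^R => i^R-H   [R → R - H]
i^R-H => i^H-H   [R → H]
i^H-H => i^i-H   [H → i]
i^i-H => i^i-i   [H → i]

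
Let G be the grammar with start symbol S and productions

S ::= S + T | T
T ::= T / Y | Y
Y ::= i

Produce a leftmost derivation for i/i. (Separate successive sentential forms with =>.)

S=>T=>T/Y=>Y/Y=>i/Y=>i/i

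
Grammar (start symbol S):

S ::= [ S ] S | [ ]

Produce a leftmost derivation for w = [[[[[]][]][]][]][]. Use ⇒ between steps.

S ⇒ [S]S   [S ::= [ S ] S]
[S]S ⇒ [[S]S]S   [S ::= [ S ] S]
[[S]S]S ⇒ [[[S]S]S]S   [S ::= [ S ] S]
[[[S]S]S]S ⇒ [[[[S]S]S]S]S   [S ::= [ S ] S]
[[[[S]S]S]S]S ⇒ [[[[[]]S]S]S]S   [S ::= [ ]]
[[[[[]]S]S]S]S ⇒ [[[[[]][]]S]S]S   [S ::= [ ]]
[[[[[]][]]S]S]S ⇒ [[[[[]][]][]]S]S   [S ::= [ ]]
[[[[[]][]][]]S]S ⇒ [[[[[]][]][]][]]S   [S ::= [ ]]
[[[[[]][]][]][]]S ⇒ [[[[[]][]][]][]][]   [S ::= [ ]]

S⇒[S]S⇒[[S]S]S⇒[[[S]S]S]S⇒[[[[S]S]S]S]S⇒[[[[[]]S]S]S]S⇒[[[[[]][]]S]S]S⇒[[[[[]][]][]]S]S⇒[[[[[]][]][]][]]S⇒[[[[[]][]][]][]][]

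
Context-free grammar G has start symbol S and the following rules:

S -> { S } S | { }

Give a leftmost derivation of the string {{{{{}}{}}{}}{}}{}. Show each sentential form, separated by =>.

S => {S}S => {{S}S}S => {{{S}S}S}S => {{{{S}S}S}S}S => {{{{{}}S}S}S}S => {{{{{}}{}}S}S}S => {{{{{}}{}}{}}S}S => {{{{{}}{}}{}}{}}S => {{{{{}}{}}{}}{}}{}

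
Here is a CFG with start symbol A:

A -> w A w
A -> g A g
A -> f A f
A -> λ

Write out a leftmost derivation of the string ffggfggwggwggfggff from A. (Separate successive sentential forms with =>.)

A => fAf => ffAff => ffgAgff => ffggAggff => ffggfAfggff => ffggfgAgfggff => ffggfggAggfggff => ffggfggwAwggfggff => ffggfggwgAgwggfggff => ffggfggwggwggfggff

A => fAf   [A -> f A f]
fAf => ffAff   [A -> f A f]
ffAff => ffgAgff   [A -> g A g]
ffgAgff => ffggAggff   [A -> g A g]
ffggAggff => ffggfAfggff   [A -> f A f]
ffggfAfggff => ffggfgAgfggff   [A -> g A g]
ffggfgAgfggff => ffggfggAggfggff   [A -> g A g]
ffggfggAggfggff => ffggfggwAwggfggff   [A -> w A w]
ffggfggwAwggfggff => ffggfggwgAgwggfggff   [A -> g A g]
ffggfggwgAgwggfggff => ffggfggwggwggfggff   [A -> λ]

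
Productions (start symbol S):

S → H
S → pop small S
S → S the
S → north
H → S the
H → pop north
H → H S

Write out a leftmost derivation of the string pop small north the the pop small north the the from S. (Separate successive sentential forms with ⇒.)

S ⇒ S the ⇒ H the ⇒ H S the ⇒ S the S the ⇒ pop small S the S the ⇒ pop small S the the S the ⇒ pop small north the the S the ⇒ pop small north the the S the the ⇒ pop small north the the pop small S the the ⇒ pop small north the the pop small north the the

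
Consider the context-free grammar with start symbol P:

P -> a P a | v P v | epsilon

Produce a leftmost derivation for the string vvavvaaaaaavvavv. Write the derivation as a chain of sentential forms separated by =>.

P => vPv => vvPvv => vvaPavv => vvavPvavv => vvavvPvvavv => vvavvaPavvavv => vvavvaaPaavvavv => vvavvaaaPaaavvavv => vvavvaaaaaavvavv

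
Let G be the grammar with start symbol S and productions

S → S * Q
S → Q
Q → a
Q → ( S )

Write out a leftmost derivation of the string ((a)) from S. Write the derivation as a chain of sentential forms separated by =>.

S=>Q=>(S)=>(Q)=>((S))=>((Q))=>((a))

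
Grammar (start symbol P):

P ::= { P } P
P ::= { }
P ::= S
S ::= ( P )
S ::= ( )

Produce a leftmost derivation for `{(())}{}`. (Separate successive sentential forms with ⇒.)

P ⇒ {P}P   [P ::= { P } P]
{P}P ⇒ {S}P   [P ::= S]
{S}P ⇒ {(P)}P   [S ::= ( P )]
{(P)}P ⇒ {(S)}P   [P ::= S]
{(S)}P ⇒ {(())}P   [S ::= ( )]
{(())}P ⇒ {(())}{}   [P ::= { }]

P ⇒ {P}P ⇒ {S}P ⇒ {(P)}P ⇒ {(S)}P ⇒ {(())}P ⇒ {(())}{}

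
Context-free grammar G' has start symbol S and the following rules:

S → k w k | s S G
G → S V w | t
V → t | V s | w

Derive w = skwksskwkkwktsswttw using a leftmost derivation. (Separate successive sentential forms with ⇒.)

S ⇒ sSG   [S → s S G]
sSG ⇒ skwkG   [S → k w k]
skwkG ⇒ skwkSVw   [G → S V w]
skwkSVw ⇒ skwksSGVw   [S → s S G]
skwksSGVw ⇒ skwkssSGGVw   [S → s S G]
skwkssSGGVw ⇒ skwksskwkGGVw   [S → k w k]
skwksskwkGGVw ⇒ skwksskwkSVwGVw   [G → S V w]
skwksskwkSVwGVw ⇒ skwksskwkkwkVwGVw   [S → k w k]
skwksskwkkwkVwGVw ⇒ skwksskwkkwkVswGVw   [V → V s]
skwksskwkkwkVswGVw ⇒ skwksskwkkwkVsswGVw   [V → V s]
skwksskwkkwkVsswGVw ⇒ skwksskwkkwktsswGVw   [V → t]
skwksskwkkwktsswGVw ⇒ skwksskwkkwktsswtVw   [G → t]
skwksskwkkwktsswtVw ⇒ skwksskwkkwktsswttw   [V → t]

S⇒sSG⇒skwkG⇒skwkSVw⇒skwksSGVw⇒skwkssSGGVw⇒skwksskwkGGVw⇒skwksskwkSVwGVw⇒skwksskwkkwkVwGVw⇒skwksskwkkwkVswGVw⇒skwksskwkkwkVsswGVw⇒skwksskwkkwktsswGVw⇒skwksskwkkwktsswtVw⇒skwksskwkkwktsswttw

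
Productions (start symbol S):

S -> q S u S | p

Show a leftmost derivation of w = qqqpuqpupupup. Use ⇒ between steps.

S ⇒ qSuS ⇒ qqSuSuS ⇒ qqqSuSuSuS ⇒ qqqpuSuSuS ⇒ qqqpuqSuSuSuS ⇒ qqqpuqpuSuSuS ⇒ qqqpuqpupuSuS ⇒ qqqpuqpupupuS ⇒ qqqpuqpupupup

S ⇒ qSuS   [S -> q S u S]
qSuS ⇒ qqSuSuS   [S -> q S u S]
qqSuSuS ⇒ qqqSuSuSuS   [S -> q S u S]
qqqSuSuSuS ⇒ qqqpuSuSuS   [S -> p]
qqqpuSuSuS ⇒ qqqpuqSuSuSuS   [S -> q S u S]
qqqpuqSuSuSuS ⇒ qqqpuqpuSuSuS   [S -> p]
qqqpuqpuSuSuS ⇒ qqqpuqpupuSuS   [S -> p]
qqqpuqpupuSuS ⇒ qqqpuqpupupuS   [S -> p]
qqqpuqpupupuS ⇒ qqqpuqpupupup   [S -> p]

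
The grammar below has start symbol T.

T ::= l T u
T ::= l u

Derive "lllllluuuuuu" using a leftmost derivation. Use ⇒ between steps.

T⇒lTu⇒llTuu⇒lllTuuu⇒llllTuuuu⇒lllllTuuuuu⇒lllllluuuuuu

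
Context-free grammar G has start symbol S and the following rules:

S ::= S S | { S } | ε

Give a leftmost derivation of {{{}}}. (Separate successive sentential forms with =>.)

S => {S} => {SS} => {SSS} => {SSSS} => {{S}SSS} => {{{S}}SSS} => {{{}}SSS} => {{{}}SS} => {{{}}S} => {{{}}}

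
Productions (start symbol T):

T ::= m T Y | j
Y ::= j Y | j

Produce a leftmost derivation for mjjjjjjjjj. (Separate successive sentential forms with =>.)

T => mTY   [T ::= m T Y]
mTY => mjY   [T ::= j]
mjY => mjjY   [Y ::= j Y]
mjjY => mjjjY   [Y ::= j Y]
mjjjY => mjjjjY   [Y ::= j Y]
mjjjjY => mjjjjjY   [Y ::= j Y]
mjjjjjY => mjjjjjjY   [Y ::= j Y]
mjjjjjjY => mjjjjjjjY   [Y ::= j Y]
mjjjjjjjY => mjjjjjjjjY   [Y ::= j Y]
mjjjjjjjjY => mjjjjjjjjj   [Y ::= j]

T => mTY => mjY => mjjY => mjjjY => mjjjjY => mjjjjjY => mjjjjjjY => mjjjjjjjY => mjjjjjjjjY => mjjjjjjjjj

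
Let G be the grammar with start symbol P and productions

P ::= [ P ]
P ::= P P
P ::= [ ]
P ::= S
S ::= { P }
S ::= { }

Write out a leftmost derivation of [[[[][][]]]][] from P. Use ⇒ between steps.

P ⇒ PP   [P ::= P P]
PP ⇒ [P]P   [P ::= [ P ]]
[P]P ⇒ [[P]]P   [P ::= [ P ]]
[[P]]P ⇒ [[[P]]]P   [P ::= [ P ]]
[[[P]]]P ⇒ [[[PP]]]P   [P ::= P P]
[[[PP]]]P ⇒ [[[PPP]]]P   [P ::= P P]
[[[PPP]]]P ⇒ [[[[]PP]]]P   [P ::= [ ]]
[[[[]PP]]]P ⇒ [[[[][]P]]]P   [P ::= [ ]]
[[[[][]P]]]P ⇒ [[[[][][]]]]P   [P ::= [ ]]
[[[[][][]]]]P ⇒ [[[[][][]]]][]   [P ::= [ ]]

P ⇒ PP ⇒ [P]P ⇒ [[P]]P ⇒ [[[P]]]P ⇒ [[[PP]]]P ⇒ [[[PPP]]]P ⇒ [[[[]PP]]]P ⇒ [[[[][]P]]]P ⇒ [[[[][][]]]]P ⇒ [[[[][][]]]][]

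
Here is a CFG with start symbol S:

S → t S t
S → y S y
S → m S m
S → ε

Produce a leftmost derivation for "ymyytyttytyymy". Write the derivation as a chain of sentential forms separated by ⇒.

S⇒ySy⇒ymSmy⇒ymySymy⇒ymyySyymy⇒ymyytStyymy⇒ymyytySytyymy⇒ymyytytStytyymy⇒ymyytyttytyymy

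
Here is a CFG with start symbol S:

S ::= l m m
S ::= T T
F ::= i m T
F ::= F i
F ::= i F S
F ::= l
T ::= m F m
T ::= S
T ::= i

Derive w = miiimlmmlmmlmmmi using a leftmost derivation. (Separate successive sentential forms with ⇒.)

S⇒TT⇒mFmT⇒miFSmT⇒miiFSSmT⇒miiimTSSmT⇒miiimSSSmT⇒miiimlmmSSmT⇒miiimlmmlmmSmT⇒miiimlmmlmmlmmmT⇒miiimlmmlmmlmmmi

S ⇒ TT   [S ::= T T]
TT ⇒ mFmT   [T ::= m F m]
mFmT ⇒ miFSmT   [F ::= i F S]
miFSmT ⇒ miiFSSmT   [F ::= i F S]
miiFSSmT ⇒ miiimTSSmT   [F ::= i m T]
miiimTSSmT ⇒ miiimSSSmT   [T ::= S]
miiimSSSmT ⇒ miiimlmmSSmT   [S ::= l m m]
miiimlmmSSmT ⇒ miiimlmmlmmSmT   [S ::= l m m]
miiimlmmlmmSmT ⇒ miiimlmmlmmlmmmT   [S ::= l m m]
miiimlmmlmmlmmmT ⇒ miiimlmmlmmlmmmi   [T ::= i]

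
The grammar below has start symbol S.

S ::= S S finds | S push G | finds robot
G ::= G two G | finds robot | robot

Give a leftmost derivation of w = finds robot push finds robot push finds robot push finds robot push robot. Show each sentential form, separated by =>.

S => S push G => S push G push G => S push G push G push G => S push G push G push G push G => finds robot push G push G push G push G => finds robot push finds robot push G push G push G => finds robot push finds robot push finds robot push G push G => finds robot push finds robot push finds robot push finds robot push G => finds robot push finds robot push finds robot push finds robot push robot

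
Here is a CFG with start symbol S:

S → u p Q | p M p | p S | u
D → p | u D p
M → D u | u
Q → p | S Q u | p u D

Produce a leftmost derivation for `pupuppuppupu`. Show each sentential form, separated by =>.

S => pS   [S → p S]
pS => pupQ   [S → u p Q]
pupQ => pupSQu   [Q → S Q u]
pupSQu => pupupQQu   [S → u p Q]
pupupQQu => pupupSQuQu   [Q → S Q u]
pupupSQuQu => pupuppMpQuQu   [S → p M p]
pupuppMpQuQu => pupuppupQuQu   [M → u]
pupuppupQuQu => pupuppuppuQu   [Q → p]
pupuppuppuQu => pupuppuppupu   [Q → p]

S=>pS=>pupQ=>pupSQu=>pupupQQu=>pupupSQuQu=>pupuppMpQuQu=>pupuppupQuQu=>pupuppuppuQu=>pupuppuppupu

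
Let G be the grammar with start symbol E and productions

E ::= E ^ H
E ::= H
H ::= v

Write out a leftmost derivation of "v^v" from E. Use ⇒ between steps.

E ⇒ E^H ⇒ H^H ⇒ v^H ⇒ v^v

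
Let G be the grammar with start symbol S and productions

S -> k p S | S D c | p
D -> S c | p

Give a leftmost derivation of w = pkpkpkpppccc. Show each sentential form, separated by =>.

S => SDc => pDc => pScc => pSDccc => pkpSDccc => pkpkpSDccc => pkpkpkpSDccc => pkpkpkppDccc => pkpkpkpppccc

S => SDc   [S -> S D c]
SDc => pDc   [S -> p]
pDc => pScc   [D -> S c]
pScc => pSDccc   [S -> S D c]
pSDccc => pkpSDccc   [S -> k p S]
pkpSDccc => pkpkpSDccc   [S -> k p S]
pkpkpSDccc => pkpkpkpSDccc   [S -> k p S]
pkpkpkpSDccc => pkpkpkppDccc   [S -> p]
pkpkpkppDccc => pkpkpkpppccc   [D -> p]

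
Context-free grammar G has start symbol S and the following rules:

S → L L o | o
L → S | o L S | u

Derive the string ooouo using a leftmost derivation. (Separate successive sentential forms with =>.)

S => LLo => oLSLo => oSSLo => ooSLo => oooLo => ooouo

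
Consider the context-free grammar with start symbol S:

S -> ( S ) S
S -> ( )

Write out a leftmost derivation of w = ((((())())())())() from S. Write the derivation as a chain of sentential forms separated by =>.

S => (S)S => ((S)S)S => (((S)S)S)S => ((((S)S)S)S)S => ((((())S)S)S)S => ((((())())S)S)S => ((((())())())S)S => ((((())())())())S => ((((())())())())()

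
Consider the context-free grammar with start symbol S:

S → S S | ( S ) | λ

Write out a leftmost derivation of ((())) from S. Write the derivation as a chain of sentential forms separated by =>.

S => (S) => (SS) => ((S)S) => ((SS)S) => (((S)S)S) => ((()S)S) => ((())S) => ((()))

S => (S)   [S → ( S )]
(S) => (SS)   [S → S S]
(SS) => ((S)S)   [S → ( S )]
((S)S) => ((SS)S)   [S → S S]
((SS)S) => (((S)S)S)   [S → ( S )]
(((S)S)S) => ((()S)S)   [S → λ]
((()S)S) => ((())S)   [S → λ]
((())S) => ((()))   [S → λ]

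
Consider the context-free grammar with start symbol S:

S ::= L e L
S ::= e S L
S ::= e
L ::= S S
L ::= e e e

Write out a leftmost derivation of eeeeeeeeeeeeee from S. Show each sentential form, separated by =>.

S => eSL   [S ::= e S L]
eSL => eLeLL   [S ::= L e L]
eLeLL => eSSeLL   [L ::= S S]
eSSeLL => eeSLSeLL   [S ::= e S L]
eeSLSeLL => eeeLSeLL   [S ::= e]
eeeLSeLL => eeeeeeSeLL   [L ::= e e e]
eeeeeeSeLL => eeeeeeeeLL   [S ::= e]
eeeeeeeeLL => eeeeeeeeeeeL   [L ::= e e e]
eeeeeeeeeeeL => eeeeeeeeeeeeee   [L ::= e e e]

S=>eSL=>eLeLL=>eSSeLL=>eeSLSeLL=>eeeLSeLL=>eeeeeeSeLL=>eeeeeeeeLL=>eeeeeeeeeeeL=>eeeeeeeeeeeeee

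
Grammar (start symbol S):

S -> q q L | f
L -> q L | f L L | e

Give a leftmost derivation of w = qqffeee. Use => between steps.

S=>qqL=>qqfLL=>qqffLLL=>qqffeLL=>qqffeeL=>qqffeee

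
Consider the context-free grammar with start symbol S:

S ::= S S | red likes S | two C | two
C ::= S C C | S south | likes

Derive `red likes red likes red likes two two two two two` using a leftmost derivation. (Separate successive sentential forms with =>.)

S => S S => red likes S S => red likes red likes S S => red likes red likes S S S => red likes red likes S S S S => red likes red likes S S S S S => red likes red likes red likes S S S S S => red likes red likes red likes two S S S S => red likes red likes red likes two two S S S => red likes red likes red likes two two two S S => red likes red likes red likes two two two two S => red likes red likes red likes two two two two two

S => S S   [S ::= S S]
S S => red likes S S   [S ::= red likes S]
red likes S S => red likes red likes S S   [S ::= red likes S]
red likes red likes S S => red likes red likes S S S   [S ::= S S]
red likes red likes S S S => red likes red likes S S S S   [S ::= S S]
red likes red likes S S S S => red likes red likes S S S S S   [S ::= S S]
red likes red likes S S S S S => red likes red likes red likes S S S S S   [S ::= red likes S]
red likes red likes red likes S S S S S => red likes red likes red likes two S S S S   [S ::= two]
red likes red likes red likes two S S S S => red likes red likes red likes two two S S S   [S ::= two]
red likes red likes red likes two two S S S => red likes red likes red likes two two two S S   [S ::= two]
red likes red likes red likes two two two S S => red likes red likes red likes two two two two S   [S ::= two]
red likes red likes red likes two two two two S => red likes red likes red likes two two two two two   [S ::= two]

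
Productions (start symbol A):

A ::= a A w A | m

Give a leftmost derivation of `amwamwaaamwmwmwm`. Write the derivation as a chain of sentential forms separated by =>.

A=>aAwA=>amwA=>amwaAwA=>amwamwA=>amwamwaAwA=>amwamwaaAwAwA=>amwamwaaaAwAwAwA=>amwamwaaamwAwAwA=>amwamwaaamwmwAwA=>amwamwaaamwmwmwA=>amwamwaaamwmwmwm

A => aAwA   [A ::= a A w A]
aAwA => amwA   [A ::= m]
amwA => amwaAwA   [A ::= a A w A]
amwaAwA => amwamwA   [A ::= m]
amwamwA => amwamwaAwA   [A ::= a A w A]
amwamwaAwA => amwamwaaAwAwA   [A ::= a A w A]
amwamwaaAwAwA => amwamwaaaAwAwAwA   [A ::= a A w A]
amwamwaaaAwAwAwA => amwamwaaamwAwAwA   [A ::= m]
amwamwaaamwAwAwA => amwamwaaamwmwAwA   [A ::= m]
amwamwaaamwmwAwA => amwamwaaamwmwmwA   [A ::= m]
amwamwaaamwmwmwA => amwamwaaamwmwmwm   [A ::= m]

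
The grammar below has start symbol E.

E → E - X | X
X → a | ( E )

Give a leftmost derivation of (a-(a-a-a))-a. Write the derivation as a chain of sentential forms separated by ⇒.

E ⇒ E-X   [E → E - X]
E-X ⇒ X-X   [E → X]
X-X ⇒ (E)-X   [X → ( E )]
(E)-X ⇒ (E-X)-X   [E → E - X]
(E-X)-X ⇒ (X-X)-X   [E → X]
(X-X)-X ⇒ (a-X)-X   [X → a]
(a-X)-X ⇒ (a-(E))-X   [X → ( E )]
(a-(E))-X ⇒ (a-(E-X))-X   [E → E - X]
(a-(E-X))-X ⇒ (a-(E-X-X))-X   [E → E - X]
(a-(E-X-X))-X ⇒ (a-(X-X-X))-X   [E → X]
(a-(X-X-X))-X ⇒ (a-(a-X-X))-X   [X → a]
(a-(a-X-X))-X ⇒ (a-(a-a-X))-X   [X → a]
(a-(a-a-X))-X ⇒ (a-(a-a-a))-X   [X → a]
(a-(a-a-a))-X ⇒ (a-(a-a-a))-a   [X → a]

E ⇒ E-X ⇒ X-X ⇒ (E)-X ⇒ (E-X)-X ⇒ (X-X)-X ⇒ (a-X)-X ⇒ (a-(E))-X ⇒ (a-(E-X))-X ⇒ (a-(E-X-X))-X ⇒ (a-(X-X-X))-X ⇒ (a-(a-X-X))-X ⇒ (a-(a-a-X))-X ⇒ (a-(a-a-a))-X ⇒ (a-(a-a-a))-a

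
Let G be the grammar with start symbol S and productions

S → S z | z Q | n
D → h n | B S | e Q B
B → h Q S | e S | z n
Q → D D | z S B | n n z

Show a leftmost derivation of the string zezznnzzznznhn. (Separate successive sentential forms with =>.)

S => zQ => zDD => zeQBD => zezSBBD => zezSzBBD => zezzQzBBD => zezznnzzBBD => zezznnzzznBD => zezznnzzznznD => zezznnzzznznhn

S => zQ   [S → z Q]
zQ => zDD   [Q → D D]
zDD => zeQBD   [D → e Q B]
zeQBD => zezSBBD   [Q → z S B]
zezSBBD => zezSzBBD   [S → S z]
zezSzBBD => zezzQzBBD   [S → z Q]
zezzQzBBD => zezznnzzBBD   [Q → n n z]
zezznnzzBBD => zezznnzzznBD   [B → z n]
zezznnzzznBD => zezznnzzznznD   [B → z n]
zezznnzzznznD => zezznnzzznznhn   [D → h n]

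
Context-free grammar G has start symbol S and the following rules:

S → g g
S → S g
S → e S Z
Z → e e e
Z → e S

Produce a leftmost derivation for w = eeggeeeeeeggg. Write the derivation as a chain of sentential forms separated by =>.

S => Sg   [S → S g]
Sg => Sgg   [S → S g]
Sgg => Sggg   [S → S g]
Sggg => eSZggg   [S → e S Z]
eSZggg => eeSZZggg   [S → e S Z]
eeSZZggg => eeggZZggg   [S → g g]
eeggZZggg => eeggeeeZggg   [Z → e e e]
eeggeeeZggg => eeggeeeeeeggg   [Z → e e e]

S => Sg => Sgg => Sggg => eSZggg => eeSZZggg => eeggZZggg => eeggeeeZggg => eeggeeeeeeggg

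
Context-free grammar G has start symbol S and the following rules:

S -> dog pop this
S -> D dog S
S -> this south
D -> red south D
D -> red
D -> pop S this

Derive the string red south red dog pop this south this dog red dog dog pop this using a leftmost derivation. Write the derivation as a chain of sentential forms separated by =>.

S => D dog S => red south D dog S => red south red dog S => red south red dog D dog S => red south red dog pop S this dog S => red south red dog pop this south this dog S => red south red dog pop this south this dog D dog S => red south red dog pop this south this dog red dog S => red south red dog pop this south this dog red dog dog pop this

S => D dog S   [S -> D dog S]
D dog S => red south D dog S   [D -> red south D]
red south D dog S => red south red dog S   [D -> red]
red south red dog S => red south red dog D dog S   [S -> D dog S]
red south red dog D dog S => red south red dog pop S this dog S   [D -> pop S this]
red south red dog pop S this dog S => red south red dog pop this south this dog S   [S -> this south]
red south red dog pop this south this dog S => red south red dog pop this south this dog D dog S   [S -> D dog S]
red south red dog pop this south this dog D dog S => red south red dog pop this south this dog red dog S   [D -> red]
red south red dog pop this south this dog red dog S => red south red dog pop this south this dog red dog dog pop this   [S -> dog pop this]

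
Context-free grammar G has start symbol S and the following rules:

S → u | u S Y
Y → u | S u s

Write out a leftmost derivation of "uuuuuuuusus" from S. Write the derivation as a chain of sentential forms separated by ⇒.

S ⇒ uSY ⇒ uuSYY ⇒ uuuYY ⇒ uuuuY ⇒ uuuuSus ⇒ uuuuuSYus ⇒ uuuuuuYus ⇒ uuuuuuSusus ⇒ uuuuuuuusus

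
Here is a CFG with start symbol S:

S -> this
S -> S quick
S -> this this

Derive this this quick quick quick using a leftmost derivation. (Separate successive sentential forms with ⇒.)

S ⇒ S quick   [S -> S quick]
S quick ⇒ S quick quick   [S -> S quick]
S quick quick ⇒ S quick quick quick   [S -> S quick]
S quick quick quick ⇒ this this quick quick quick   [S -> this this]

S ⇒ S quick ⇒ S quick quick ⇒ S quick quick quick ⇒ this this quick quick quick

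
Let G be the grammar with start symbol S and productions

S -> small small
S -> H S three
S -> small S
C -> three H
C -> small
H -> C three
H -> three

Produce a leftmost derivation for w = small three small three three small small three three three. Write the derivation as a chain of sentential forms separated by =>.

S => H S three => C three S three => small three S three => small three small S three => small three small H S three three => small three small three S three three => small three small three H S three three three => small three small three three S three three three => small three small three three small small three three three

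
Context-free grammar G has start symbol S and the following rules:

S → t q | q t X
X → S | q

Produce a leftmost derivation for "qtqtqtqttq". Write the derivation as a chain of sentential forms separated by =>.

S => qtX   [S → q t X]
qtX => qtS   [X → S]
qtS => qtqtX   [S → q t X]
qtqtX => qtqtS   [X → S]
qtqtS => qtqtqtX   [S → q t X]
qtqtqtX => qtqtqtS   [X → S]
qtqtqtS => qtqtqtqtX   [S → q t X]
qtqtqtqtX => qtqtqtqtS   [X → S]
qtqtqtqtS => qtqtqtqttq   [S → t q]

S=>qtX=>qtS=>qtqtX=>qtqtS=>qtqtqtX=>qtqtqtS=>qtqtqtqtX=>qtqtqtqtS=>qtqtqtqttq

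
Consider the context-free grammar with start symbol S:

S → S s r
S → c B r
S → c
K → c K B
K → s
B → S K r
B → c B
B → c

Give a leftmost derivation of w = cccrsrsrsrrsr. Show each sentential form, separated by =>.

S => Ssr => cBrsr => cSKrrsr => cSsrKrrsr => cSsrsrKrrsr => ccBrsrsrKrrsr => cccrsrsrKrrsr => cccrsrsrsrrsr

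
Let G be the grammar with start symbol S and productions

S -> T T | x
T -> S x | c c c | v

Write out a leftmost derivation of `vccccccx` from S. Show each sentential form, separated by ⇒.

S ⇒ TT ⇒ vT ⇒ vSx ⇒ vTTx ⇒ vcccTx ⇒ vccccccx

S ⇒ TT   [S -> T T]
TT ⇒ vT   [T -> v]
vT ⇒ vSx   [T -> S x]
vSx ⇒ vTTx   [S -> T T]
vTTx ⇒ vcccTx   [T -> c c c]
vcccTx ⇒ vccccccx   [T -> c c c]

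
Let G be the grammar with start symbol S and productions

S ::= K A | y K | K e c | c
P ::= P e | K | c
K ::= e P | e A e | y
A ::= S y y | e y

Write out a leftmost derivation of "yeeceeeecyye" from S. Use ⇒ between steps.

S ⇒ yK   [S ::= y K]
yK ⇒ yeAe   [K ::= e A e]
yeAe ⇒ yeSyye   [A ::= S y y]
yeSyye ⇒ yeKecyye   [S ::= K e c]
yeKecyye ⇒ yeePecyye   [K ::= e P]
yeePecyye ⇒ yeePeecyye   [P ::= P e]
yeePeecyye ⇒ yeePeeecyye   [P ::= P e]
yeePeeecyye ⇒ yeePeeeecyye   [P ::= P e]
yeePeeeecyye ⇒ yeeceeeecyye   [P ::= c]

S⇒yK⇒yeAe⇒yeSyye⇒yeKecyye⇒yeePecyye⇒yeePeecyye⇒yeePeeecyye⇒yeePeeeecyye⇒yeeceeeecyye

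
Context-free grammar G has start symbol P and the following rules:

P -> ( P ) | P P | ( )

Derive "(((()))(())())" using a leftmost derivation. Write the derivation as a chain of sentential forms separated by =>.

P => (P) => (PP) => ((P)P) => (((P))P) => (((()))P) => (((()))PP) => (((()))(P)P) => (((()))(())P) => (((()))(())())

P => (P)   [P -> ( P )]
(P) => (PP)   [P -> P P]
(PP) => ((P)P)   [P -> ( P )]
((P)P) => (((P))P)   [P -> ( P )]
(((P))P) => (((()))P)   [P -> ( )]
(((()))P) => (((()))PP)   [P -> P P]
(((()))PP) => (((()))(P)P)   [P -> ( P )]
(((()))(P)P) => (((()))(())P)   [P -> ( )]
(((()))(())P) => (((()))(())())   [P -> ( )]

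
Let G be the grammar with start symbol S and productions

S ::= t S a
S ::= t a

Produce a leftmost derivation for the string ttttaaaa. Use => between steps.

S => tSa => ttSaa => tttSaaa => ttttaaaa

S => tSa   [S ::= t S a]
tSa => ttSaa   [S ::= t S a]
ttSaa => tttSaaa   [S ::= t S a]
tttSaaa => ttttaaaa   [S ::= t a]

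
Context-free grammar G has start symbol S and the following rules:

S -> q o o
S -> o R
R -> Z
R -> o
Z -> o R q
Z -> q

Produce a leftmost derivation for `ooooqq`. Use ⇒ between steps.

S⇒oR⇒oZ⇒ooRq⇒ooZq⇒oooRqq⇒ooooqq

S ⇒ oR   [S -> o R]
oR ⇒ oZ   [R -> Z]
oZ ⇒ ooRq   [Z -> o R q]
ooRq ⇒ ooZq   [R -> Z]
ooZq ⇒ oooRqq   [Z -> o R q]
oooRqq ⇒ ooooqq   [R -> o]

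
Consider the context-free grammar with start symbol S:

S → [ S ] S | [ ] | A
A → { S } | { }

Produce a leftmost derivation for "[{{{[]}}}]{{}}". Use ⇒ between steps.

S ⇒ [S]S   [S → [ S ] S]
[S]S ⇒ [A]S   [S → A]
[A]S ⇒ [{S}]S   [A → { S }]
[{S}]S ⇒ [{A}]S   [S → A]
[{A}]S ⇒ [{{S}}]S   [A → { S }]
[{{S}}]S ⇒ [{{A}}]S   [S → A]
[{{A}}]S ⇒ [{{{S}}}]S   [A → { S }]
[{{{S}}}]S ⇒ [{{{[]}}}]S   [S → [ ]]
[{{{[]}}}]S ⇒ [{{{[]}}}]A   [S → A]
[{{{[]}}}]A ⇒ [{{{[]}}}]{S}   [A → { S }]
[{{{[]}}}]{S} ⇒ [{{{[]}}}]{A}   [S → A]
[{{{[]}}}]{A} ⇒ [{{{[]}}}]{{}}   [A → { }]

S ⇒ [S]S ⇒ [A]S ⇒ [{S}]S ⇒ [{A}]S ⇒ [{{S}}]S ⇒ [{{A}}]S ⇒ [{{{S}}}]S ⇒ [{{{[]}}}]S ⇒ [{{{[]}}}]A ⇒ [{{{[]}}}]{S} ⇒ [{{{[]}}}]{A} ⇒ [{{{[]}}}]{{}}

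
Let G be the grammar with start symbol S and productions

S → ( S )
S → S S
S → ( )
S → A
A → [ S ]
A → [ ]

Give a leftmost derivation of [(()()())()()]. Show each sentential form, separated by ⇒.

S ⇒ A ⇒ [S] ⇒ [SS] ⇒ [SSS] ⇒ [(S)SS] ⇒ [(SS)SS] ⇒ [(SSS)SS] ⇒ [(()SS)SS] ⇒ [(()()S)SS] ⇒ [(()()())SS] ⇒ [(()()())()S] ⇒ [(()()())()()]

S ⇒ A   [S → A]
A ⇒ [S]   [A → [ S ]]
[S] ⇒ [SS]   [S → S S]
[SS] ⇒ [SSS]   [S → S S]
[SSS] ⇒ [(S)SS]   [S → ( S )]
[(S)SS] ⇒ [(SS)SS]   [S → S S]
[(SS)SS] ⇒ [(SSS)SS]   [S → S S]
[(SSS)SS] ⇒ [(()SS)SS]   [S → ( )]
[(()SS)SS] ⇒ [(()()S)SS]   [S → ( )]
[(()()S)SS] ⇒ [(()()())SS]   [S → ( )]
[(()()())SS] ⇒ [(()()())()S]   [S → ( )]
[(()()())()S] ⇒ [(()()())()()]   [S → ( )]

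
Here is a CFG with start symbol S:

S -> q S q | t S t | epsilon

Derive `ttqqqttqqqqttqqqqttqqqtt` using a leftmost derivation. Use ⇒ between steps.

S⇒tSt⇒ttStt⇒ttqSqtt⇒ttqqSqqtt⇒ttqqqSqqqtt⇒ttqqqtStqqqtt⇒ttqqqttSttqqqtt⇒ttqqqttqSqttqqqtt⇒ttqqqttqqSqqttqqqtt⇒ttqqqttqqqSqqqttqqqtt⇒ttqqqttqqqqSqqqqttqqqtt⇒ttqqqttqqqqtStqqqqttqqqtt⇒ttqqqttqqqqttqqqqttqqqtt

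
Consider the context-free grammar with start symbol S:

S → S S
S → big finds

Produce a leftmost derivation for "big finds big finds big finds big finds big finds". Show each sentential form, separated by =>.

S => S S => S S S => S S S S => S S S S S => big finds S S S S => big finds big finds S S S => big finds big finds big finds S S => big finds big finds big finds big finds S => big finds big finds big finds big finds big finds

S => S S   [S → S S]
S S => S S S   [S → S S]
S S S => S S S S   [S → S S]
S S S S => S S S S S   [S → S S]
S S S S S => big finds S S S S   [S → big finds]
big finds S S S S => big finds big finds S S S   [S → big finds]
big finds big finds S S S => big finds big finds big finds S S   [S → big finds]
big finds big finds big finds S S => big finds big finds big finds big finds S   [S → big finds]
big finds big finds big finds big finds S => big finds big finds big finds big finds big finds   [S → big finds]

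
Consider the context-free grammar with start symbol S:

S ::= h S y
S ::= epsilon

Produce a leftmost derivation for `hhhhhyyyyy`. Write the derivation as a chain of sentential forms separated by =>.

S => hSy => hhSyy => hhhSyyy => hhhhSyyyy => hhhhhSyyyyy => hhhhhyyyyy

S => hSy   [S ::= h S y]
hSy => hhSyy   [S ::= h S y]
hhSyy => hhhSyyy   [S ::= h S y]
hhhSyyy => hhhhSyyyy   [S ::= h S y]
hhhhSyyyy => hhhhhSyyyyy   [S ::= h S y]
hhhhhSyyyyy => hhhhhyyyyy   [S ::= epsilon]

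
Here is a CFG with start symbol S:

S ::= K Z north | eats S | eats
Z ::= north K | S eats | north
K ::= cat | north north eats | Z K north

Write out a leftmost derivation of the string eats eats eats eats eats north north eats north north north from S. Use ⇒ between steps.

S ⇒ eats S ⇒ eats eats S ⇒ eats eats K Z north ⇒ eats eats Z K north Z north ⇒ eats eats S eats K north Z north ⇒ eats eats eats S eats K north Z north ⇒ eats eats eats eats eats K north Z north ⇒ eats eats eats eats eats north north eats north Z north ⇒ eats eats eats eats eats north north eats north north north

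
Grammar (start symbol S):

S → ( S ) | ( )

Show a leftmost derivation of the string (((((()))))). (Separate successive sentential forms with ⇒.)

S ⇒ (S) ⇒ ((S)) ⇒ (((S))) ⇒ ((((S)))) ⇒ (((((S))))) ⇒ (((((())))))

S ⇒ (S)   [S → ( S )]
(S) ⇒ ((S))   [S → ( S )]
((S)) ⇒ (((S)))   [S → ( S )]
(((S))) ⇒ ((((S))))   [S → ( S )]
((((S)))) ⇒ (((((S)))))   [S → ( S )]
(((((S))))) ⇒ (((((())))))   [S → ( )]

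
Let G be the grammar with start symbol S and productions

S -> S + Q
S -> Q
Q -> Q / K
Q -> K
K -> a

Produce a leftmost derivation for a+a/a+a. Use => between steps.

S => S+Q => S+Q+Q => Q+Q+Q => K+Q+Q => a+Q+Q => a+Q/K+Q => a+K/K+Q => a+a/K+Q => a+a/a+Q => a+a/a+K => a+a/a+a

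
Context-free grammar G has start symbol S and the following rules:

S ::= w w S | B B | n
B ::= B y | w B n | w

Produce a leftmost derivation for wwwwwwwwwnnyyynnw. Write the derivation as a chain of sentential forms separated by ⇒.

S ⇒ wwS ⇒ wwwwS ⇒ wwwwBB ⇒ wwwwwBnB ⇒ wwwwwwBnnB ⇒ wwwwwwBynnB ⇒ wwwwwwByynnB ⇒ wwwwwwByyynnB ⇒ wwwwwwwBnyyynnB ⇒ wwwwwwwwBnnyyynnB ⇒ wwwwwwwwwnnyyynnB ⇒ wwwwwwwwwnnyyynnw

S ⇒ wwS   [S ::= w w S]
wwS ⇒ wwwwS   [S ::= w w S]
wwwwS ⇒ wwwwBB   [S ::= B B]
wwwwBB ⇒ wwwwwBnB   [B ::= w B n]
wwwwwBnB ⇒ wwwwwwBnnB   [B ::= w B n]
wwwwwwBnnB ⇒ wwwwwwBynnB   [B ::= B y]
wwwwwwBynnB ⇒ wwwwwwByynnB   [B ::= B y]
wwwwwwByynnB ⇒ wwwwwwByyynnB   [B ::= B y]
wwwwwwByyynnB ⇒ wwwwwwwBnyyynnB   [B ::= w B n]
wwwwwwwBnyyynnB ⇒ wwwwwwwwBnnyyynnB   [B ::= w B n]
wwwwwwwwBnnyyynnB ⇒ wwwwwwwwwnnyyynnB   [B ::= w]
wwwwwwwwwnnyyynnB ⇒ wwwwwwwwwnnyyynnw   [B ::= w]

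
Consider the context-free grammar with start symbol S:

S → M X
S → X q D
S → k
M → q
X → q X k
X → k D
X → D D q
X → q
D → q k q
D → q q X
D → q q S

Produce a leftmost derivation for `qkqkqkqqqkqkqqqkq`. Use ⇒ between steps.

S ⇒ XqD   [S → X q D]
XqD ⇒ qXkqD   [X → q X k]
qXkqD ⇒ qkDkqD   [X → k D]
qkDkqD ⇒ qkqkqkqD   [D → q k q]
qkqkqkqD ⇒ qkqkqkqqqS   [D → q q S]
qkqkqkqqqS ⇒ qkqkqkqqqXqD   [S → X q D]
qkqkqkqqqXqD ⇒ qkqkqkqqqkDqD   [X → k D]
qkqkqkqqqkDqD ⇒ qkqkqkqqqkqkqqD   [D → q k q]
qkqkqkqqqkqkqqD ⇒ qkqkqkqqqkqkqqqkq   [D → q k q]

S ⇒ XqD ⇒ qXkqD ⇒ qkDkqD ⇒ qkqkqkqD ⇒ qkqkqkqqqS ⇒ qkqkqkqqqXqD ⇒ qkqkqkqqqkDqD ⇒ qkqkqkqqqkqkqqD ⇒ qkqkqkqqqkqkqqqkq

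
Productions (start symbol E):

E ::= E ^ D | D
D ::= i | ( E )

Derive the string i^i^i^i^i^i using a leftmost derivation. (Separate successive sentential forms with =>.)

E => E^D   [E ::= E ^ D]
E^D => E^D^D   [E ::= E ^ D]
E^D^D => E^D^D^D   [E ::= E ^ D]
E^D^D^D => E^D^D^D^D   [E ::= E ^ D]
E^D^D^D^D => E^D^D^D^D^D   [E ::= E ^ D]
E^D^D^D^D^D => D^D^D^D^D^D   [E ::= D]
D^D^D^D^D^D => i^D^D^D^D^D   [D ::= i]
i^D^D^D^D^D => i^i^D^D^D^D   [D ::= i]
i^i^D^D^D^D => i^i^i^D^D^D   [D ::= i]
i^i^i^D^D^D => i^i^i^i^D^D   [D ::= i]
i^i^i^i^D^D => i^i^i^i^i^D   [D ::= i]
i^i^i^i^i^D => i^i^i^i^i^i   [D ::= i]

E => E^D => E^D^D => E^D^D^D => E^D^D^D^D => E^D^D^D^D^D => D^D^D^D^D^D => i^D^D^D^D^D => i^i^D^D^D^D => i^i^i^D^D^D => i^i^i^i^D^D => i^i^i^i^i^D => i^i^i^i^i^i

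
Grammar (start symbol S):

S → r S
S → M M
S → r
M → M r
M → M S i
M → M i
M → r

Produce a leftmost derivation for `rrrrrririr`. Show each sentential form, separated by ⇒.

S ⇒ MM ⇒ MrM ⇒ rrM ⇒ rrMr ⇒ rrMSir ⇒ rrMSiSir ⇒ rrMrSiSir ⇒ rrrrSiSir ⇒ rrrrMMiSir ⇒ rrrrrMiSir ⇒ rrrrrriSir ⇒ rrrrrririr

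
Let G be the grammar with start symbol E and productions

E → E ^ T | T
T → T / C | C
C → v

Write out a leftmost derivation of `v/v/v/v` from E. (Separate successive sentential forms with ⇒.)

E⇒T⇒T/C⇒T/C/C⇒T/C/C/C⇒C/C/C/C⇒v/C/C/C⇒v/v/C/C⇒v/v/v/C⇒v/v/v/v

E ⇒ T   [E → T]
T ⇒ T/C   [T → T / C]
T/C ⇒ T/C/C   [T → T / C]
T/C/C ⇒ T/C/C/C   [T → T / C]
T/C/C/C ⇒ C/C/C/C   [T → C]
C/C/C/C ⇒ v/C/C/C   [C → v]
v/C/C/C ⇒ v/v/C/C   [C → v]
v/v/C/C ⇒ v/v/v/C   [C → v]
v/v/v/C ⇒ v/v/v/v   [C → v]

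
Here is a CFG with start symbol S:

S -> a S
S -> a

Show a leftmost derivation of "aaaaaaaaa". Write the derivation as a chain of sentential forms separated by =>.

S => aS   [S -> a S]
aS => aaS   [S -> a S]
aaS => aaaS   [S -> a S]
aaaS => aaaaS   [S -> a S]
aaaaS => aaaaaS   [S -> a S]
aaaaaS => aaaaaaS   [S -> a S]
aaaaaaS => aaaaaaaS   [S -> a S]
aaaaaaaS => aaaaaaaaS   [S -> a S]
aaaaaaaaS => aaaaaaaaa   [S -> a]

S => aS => aaS => aaaS => aaaaS => aaaaaS => aaaaaaS => aaaaaaaS => aaaaaaaaS => aaaaaaaaa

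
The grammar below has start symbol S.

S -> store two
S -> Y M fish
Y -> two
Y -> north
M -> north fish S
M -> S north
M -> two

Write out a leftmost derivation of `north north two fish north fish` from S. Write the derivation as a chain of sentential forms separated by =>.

S => Y M fish   [S -> Y M fish]
Y M fish => north M fish   [Y -> north]
north M fish => north S north fish   [M -> S north]
north S north fish => north Y M fish north fish   [S -> Y M fish]
north Y M fish north fish => north north M fish north fish   [Y -> north]
north north M fish north fish => north north two fish north fish   [M -> two]

S => Y M fish => north M fish => north S north fish => north Y M fish north fish => north north M fish north fish => north north two fish north fish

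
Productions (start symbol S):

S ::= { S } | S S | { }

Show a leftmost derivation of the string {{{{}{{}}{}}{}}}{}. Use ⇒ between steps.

S ⇒ SS   [S ::= S S]
SS ⇒ {S}S   [S ::= { S }]
{S}S ⇒ {{S}}S   [S ::= { S }]
{{S}}S ⇒ {{SS}}S   [S ::= S S]
{{SS}}S ⇒ {{{S}S}}S   [S ::= { S }]
{{{S}S}}S ⇒ {{{SS}S}}S   [S ::= S S]
{{{SS}S}}S ⇒ {{{SSS}S}}S   [S ::= S S]
{{{SSS}S}}S ⇒ {{{{}SS}S}}S   [S ::= { }]
{{{{}SS}S}}S ⇒ {{{{}{S}S}S}}S   [S ::= { S }]
{{{{}{S}S}S}}S ⇒ {{{{}{{}}S}S}}S   [S ::= { }]
{{{{}{{}}S}S}}S ⇒ {{{{}{{}}{}}S}}S   [S ::= { }]
{{{{}{{}}{}}S}}S ⇒ {{{{}{{}}{}}{}}}S   [S ::= { }]
{{{{}{{}}{}}{}}}S ⇒ {{{{}{{}}{}}{}}}{}   [S ::= { }]

S ⇒ SS ⇒ {S}S ⇒ {{S}}S ⇒ {{SS}}S ⇒ {{{S}S}}S ⇒ {{{SS}S}}S ⇒ {{{SSS}S}}S ⇒ {{{{}SS}S}}S ⇒ {{{{}{S}S}S}}S ⇒ {{{{}{{}}S}S}}S ⇒ {{{{}{{}}{}}S}}S ⇒ {{{{}{{}}{}}{}}}S ⇒ {{{{}{{}}{}}{}}}{}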